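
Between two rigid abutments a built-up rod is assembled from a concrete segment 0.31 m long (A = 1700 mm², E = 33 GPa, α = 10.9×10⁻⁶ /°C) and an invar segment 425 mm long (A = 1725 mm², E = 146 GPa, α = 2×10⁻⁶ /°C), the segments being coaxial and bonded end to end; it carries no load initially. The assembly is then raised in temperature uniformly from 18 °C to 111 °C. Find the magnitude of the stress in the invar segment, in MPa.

σ ≈ 31.6 MPa (compressive)

Free thermal expansion of the whole bar: Σ αᵢΔT Lᵢ = 10.9×10⁻⁶×93×310 + 2×10⁻⁶×93×425 = 0.3933 mm.
The walls prevent any net length change, so an axial force P (same in every segment) develops. Compatibility: P · Σ Lᵢ/(AᵢEᵢ) = δ_free.
Σ Lᵢ/(AᵢEᵢ) = 310/(1700×33×10³) + 425/(1725×146×10³) = 7.213×10⁻⁶ mm/N.
P = 0.3933 / 7.213×10⁻⁶ = 54520 N = 54.52 kN, compressive.
σ_{invar} = P / A = 54520 / 1725 = 31.61 MPa.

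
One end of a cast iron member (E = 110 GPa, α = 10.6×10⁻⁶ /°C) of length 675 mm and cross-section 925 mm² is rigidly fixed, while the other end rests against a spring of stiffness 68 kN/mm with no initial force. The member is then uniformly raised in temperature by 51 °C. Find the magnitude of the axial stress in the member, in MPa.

The unrestrained thermal change is αΔT L = 10.6×10⁻⁶ × 51 × 675 = 0.3649 mm.
With a force P in the spring, the elastic change of the member is PL/(AE) and that of the spring is P/k; compatibility requires their sum to equal δ_free.
So P = δ_free / [L/(AE) + 1/k] = 0.3649 / [ 675/(925×110×10³) + 1/(68×10³) ].
P = 0.3649 / 2.134×10⁻⁵ = 17100 N.
σ = P/A = 17100/925 = 18.49 MPa.

σ ≈ 18.5 MPa (compressive)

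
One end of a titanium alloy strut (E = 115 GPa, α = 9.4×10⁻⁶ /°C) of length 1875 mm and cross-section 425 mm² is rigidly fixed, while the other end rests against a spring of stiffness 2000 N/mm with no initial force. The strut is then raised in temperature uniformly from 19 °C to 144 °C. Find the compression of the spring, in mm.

δ ≈ 2.05 mm

Free thermal expansion: δ_free = αΔT L = 9.4×10⁻⁶ × 125 × 1875 = 2.203 mm.
Let P be the compressive force at the spring. The strut shortens elastically by PL/(AE) and the spring compresses by P/k; together these equal δ_free.
So P = δ_free / [L/(AE) + 1/k] = 2.203 / [ 1875/(425×115×10³) + 1/(2000) ].
P = 2.203 / 0.0005384 = 4092 N.
Spring compression = P/k = 4092/(2000) = 2.046 mm.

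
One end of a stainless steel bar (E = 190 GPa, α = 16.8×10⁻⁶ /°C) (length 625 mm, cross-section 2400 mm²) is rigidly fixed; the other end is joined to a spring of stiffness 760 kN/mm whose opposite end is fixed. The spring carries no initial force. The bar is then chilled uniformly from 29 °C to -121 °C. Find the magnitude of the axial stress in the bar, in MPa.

σ ≈ 244 MPa (tensile)

The unrestrained thermal change is αΔT L = 16.8×10⁻⁶ × 150 × 625 = 1.575 mm.
With a force P in the spring, the elastic change of the bar is PL/(AE) and that of the spring is P/k; compatibility requires their sum to equal δ_free.
P [ L/(AE) + 1/k ] = δ_free → P [ 625/(2400×190×10³) + 1/(760×10³) ] = 1.575.
P = 1.575 / 2.686×10⁻⁶ = 586300 N.
σ = P/A = 586300/2400 = 244.3 MPa.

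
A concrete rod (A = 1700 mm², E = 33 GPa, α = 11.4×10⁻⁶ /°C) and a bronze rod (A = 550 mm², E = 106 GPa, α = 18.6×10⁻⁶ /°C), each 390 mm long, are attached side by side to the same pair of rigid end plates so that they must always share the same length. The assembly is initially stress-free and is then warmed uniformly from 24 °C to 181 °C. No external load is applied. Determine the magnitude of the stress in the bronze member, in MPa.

Equilibrium of a rigid end plate with no external load gives equal and opposite internal forces ±P in the two members. Since α_{bronze} > α_{concrete}, heating drives the bronze into compression and the concrete into tension.
Setting the final lengths equal and cancelling L: (α₁ − α₂)ΔT = P/(A₁E₁) + P/(A₂E₂).
|α₁ − α₂|·ΔT = 7.2×10⁻⁶ × 157 = 0.00113.
1/(A₁E₁) + 1/(A₂E₂) = 1/(1700×33×10³) + 1/(550×106×10³) = 3.498×10⁻⁸ N⁻¹.
P = 0.00113 / 3.498×10⁻⁸ = 32320 N = 32.32 kN.
σ_{bronze} = P/A₂ = 32320/550 = 58.76 MPa, compressive.

σ ≈ 58.8 MPa (compressive)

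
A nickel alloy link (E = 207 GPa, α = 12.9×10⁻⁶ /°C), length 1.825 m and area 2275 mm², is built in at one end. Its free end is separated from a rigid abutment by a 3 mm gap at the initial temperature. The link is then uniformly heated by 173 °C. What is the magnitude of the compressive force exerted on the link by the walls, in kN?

If the wall were absent the link would grow by αΔT L = 12.9×10⁻⁶ × 173 × 1825 = 4.073 mm.
This exceeds the 3 mm gap, so the wall pushes back. The portion of expansion that must be recovered elastically is δ_free − gap = 4.073 − 3 = 1.073 mm.
That suppressed elongation corresponds to σ = E·Δ/L = 207×10³ × 1.073/1825 = 121.7 MPa.
P = σA = 121.7 × 2275 = 276.8 kN.

P ≈ 277 kN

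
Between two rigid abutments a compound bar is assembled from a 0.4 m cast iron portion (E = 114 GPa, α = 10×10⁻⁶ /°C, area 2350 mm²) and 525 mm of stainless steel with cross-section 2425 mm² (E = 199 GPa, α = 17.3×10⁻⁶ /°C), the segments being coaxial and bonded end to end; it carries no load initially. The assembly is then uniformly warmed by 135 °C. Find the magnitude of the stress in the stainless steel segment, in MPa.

With the walls removed the bar would change length by δ_free = Σ αᵢΔT Lᵢ = 10×10⁻⁶×135×400 + 17.3×10⁻⁶×135×525 = 1.766 mm.
Since the ends are fixed, an axial force P builds up, equal in every segment, with P · Σ Lᵢ/(AᵢEᵢ) = δ_free.
The series flexibility is Σ Lᵢ/(AᵢEᵢ) = 400/(2350×114×10³) + 525/(2425×199×10³) = 2.581×10⁻⁶ mm/N.
Hence P = δ_free / Σ(L/AE) = 1.766/2.581×10⁻⁶ = 684.3 kN (compressive).
σ_{stainless steel} = P / A = 684300 / 2425 = 282.2 MPa.

σ ≈ 282 MPa (compressive)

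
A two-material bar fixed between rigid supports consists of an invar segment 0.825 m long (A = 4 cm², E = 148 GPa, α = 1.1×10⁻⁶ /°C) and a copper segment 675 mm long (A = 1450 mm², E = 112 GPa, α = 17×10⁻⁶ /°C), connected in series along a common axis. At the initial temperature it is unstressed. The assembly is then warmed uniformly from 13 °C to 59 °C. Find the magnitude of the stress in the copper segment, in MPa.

σ ≈ 21.7 MPa (compressive)

If the supports were absent, the total length change would be Σ αᵢΔT Lᵢ = 1.1×10⁻⁶×46×825 + 17×10⁻⁶×46×675 = 0.5696 mm.
Since the ends are fixed, an axial force P builds up, equal in every segment, with P · Σ Lᵢ/(AᵢEᵢ) = δ_free.
Σ Lᵢ/(AᵢEᵢ) = 825/(400×148×10³) + 675/(1450×112×10³) = 1.809×10⁻⁵ mm/N.
Hence P = δ_free / Σ(L/AE) = 0.5696/1.809×10⁻⁵ = 31.48 kN (compressive).
σ_{copper} = P / A = 31480 / 1450 = 21.71 MPa.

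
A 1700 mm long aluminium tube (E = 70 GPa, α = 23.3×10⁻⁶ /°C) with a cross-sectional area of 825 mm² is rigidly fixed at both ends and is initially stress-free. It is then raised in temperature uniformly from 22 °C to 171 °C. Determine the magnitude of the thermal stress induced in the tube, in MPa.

With length fixed, the mechanical strain must cancel the thermal strain αΔT = 23.3×10⁻⁶ × 149 = 3471.7×10⁻⁶.
σ = EαΔT = 70×10³ × 23.3×10⁻⁶ × 149 = 243 MPa (compressive; the tube is trying to expand).

σ ≈ 243 MPa (compressive)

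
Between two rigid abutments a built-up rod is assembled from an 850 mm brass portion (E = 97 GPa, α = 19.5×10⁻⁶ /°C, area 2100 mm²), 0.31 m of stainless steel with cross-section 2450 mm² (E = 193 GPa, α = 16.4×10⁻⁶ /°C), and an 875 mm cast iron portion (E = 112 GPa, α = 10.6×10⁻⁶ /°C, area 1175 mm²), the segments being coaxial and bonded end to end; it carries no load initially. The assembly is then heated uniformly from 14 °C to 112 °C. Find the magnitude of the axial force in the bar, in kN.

Free thermal expansion of the whole bar: Σ αᵢΔT Lᵢ = 19.5×10⁻⁶×98×850 + 16.4×10⁻⁶×98×310 + 10.6×10⁻⁶×98×875 = 3.032 mm.
The rigid supports impose zero overall length change; the single axial force P common to all segments must satisfy P Σ Lᵢ/(AᵢEᵢ) = δ_free.
Σ Lᵢ/(AᵢEᵢ) = 850/(2100×97×10³) + 310/(2450×193×10³) + 875/(1175×112×10³) = 1.148×10⁻⁵ mm/N.
P = 3.032 / 1.148×10⁻⁵ = 264100 N = 264.1 kN, compressive.

P ≈ 264 kN (compressive)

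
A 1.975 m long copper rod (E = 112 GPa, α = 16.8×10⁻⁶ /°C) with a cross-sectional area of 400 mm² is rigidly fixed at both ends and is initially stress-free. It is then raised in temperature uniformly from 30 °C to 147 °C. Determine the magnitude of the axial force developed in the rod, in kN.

The ends cannot move, so σ = EαΔT = 112×10³ × 16.8×10⁻⁶ × 117 = 220.1 MPa.
Then P = σA = 220.1 × 400 mm² = 88.06 kN, compressive.

P ≈ 88.1 kN (compressive)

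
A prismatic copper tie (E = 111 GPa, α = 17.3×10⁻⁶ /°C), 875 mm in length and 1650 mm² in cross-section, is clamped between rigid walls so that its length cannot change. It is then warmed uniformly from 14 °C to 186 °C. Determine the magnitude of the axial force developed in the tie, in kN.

P ≈ 545 kN (compressive)

The ends cannot move, so σ = EαΔT = 111×10³ × 17.3×10⁻⁶ × 172 = 330.3 MPa.
Axial force P = σA = 330.3 × 1650 = 545000 N = 545 kN, compressive.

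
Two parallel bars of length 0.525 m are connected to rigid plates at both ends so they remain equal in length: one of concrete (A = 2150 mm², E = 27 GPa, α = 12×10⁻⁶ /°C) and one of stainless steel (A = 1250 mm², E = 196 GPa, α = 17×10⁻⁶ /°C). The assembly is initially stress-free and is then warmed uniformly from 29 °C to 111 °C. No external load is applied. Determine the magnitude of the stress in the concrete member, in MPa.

Both members must finish at the same length. With the larger α, the stainless steel tends to over-expand; the plates restrain it, putting the stainless steel in compression and the concrete in tension. With no external load the two internal forces are equal and opposite, magnitude P.
Compatibility of the two members (thermal + elastic change equal): (α₁ − α₂)ΔT = P·[1/(A₁E₁) + 1/(A₂E₂)].
|α₁ − α₂|·ΔT = 5×10⁻⁶ × 82 = 0.00041.
1/(A₁E₁) + 1/(A₂E₂) = 1/(2150×27×10³) + 1/(1250×196×10³) = 2.131×10⁻⁸ N⁻¹.
P = 0.00041 / 2.131×10⁻⁸ = 19240 N = 19.24 kN.
σ_{concrete} = P/A₁ = 19240/2150 = 8.95 MPa, tensile.

σ ≈ 8.95 MPa (tensile)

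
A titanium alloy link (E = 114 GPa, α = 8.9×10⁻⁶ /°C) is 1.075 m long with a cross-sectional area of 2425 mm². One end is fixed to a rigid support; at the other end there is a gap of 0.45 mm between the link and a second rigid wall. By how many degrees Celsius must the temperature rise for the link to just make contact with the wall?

ΔT ≈ 47 °C

Contact occurs when the free expansion equals the gap: αΔT L = 0.45 mm.
So ΔT = g/(αL) = 0.45/(8.9×10⁻⁶ × 1075) = 47.03 °C.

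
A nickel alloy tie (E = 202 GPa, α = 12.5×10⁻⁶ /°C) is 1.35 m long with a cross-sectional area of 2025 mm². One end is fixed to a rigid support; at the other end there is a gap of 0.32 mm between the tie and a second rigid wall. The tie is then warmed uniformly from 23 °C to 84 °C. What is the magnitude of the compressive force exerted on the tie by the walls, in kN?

P ≈ 215 kN

Unrestrained expansion: δ_free = αΔT L = 12.5×10⁻⁶ × 61 × 1350 = 1.029 mm.
After closing the 0.32 mm clearance, 1.029 − 0.32 = 0.7094 mm of expansion remains to be suppressed by the wall.
So σ = E(δ_free − g)/L = 202×10³ × 0.7094/1350 = 106.1 MPa.
Force on the wall = σA = 106.1 × 2025 mm² = 214.9 kN.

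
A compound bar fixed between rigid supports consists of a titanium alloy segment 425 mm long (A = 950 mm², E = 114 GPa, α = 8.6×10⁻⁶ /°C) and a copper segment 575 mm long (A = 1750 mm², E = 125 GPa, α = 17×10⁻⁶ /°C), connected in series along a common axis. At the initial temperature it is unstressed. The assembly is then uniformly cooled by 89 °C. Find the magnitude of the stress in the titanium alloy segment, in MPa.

σ ≈ 192 MPa (tensile)

If the supports were absent, the total length change would be Σ αᵢΔT Lᵢ = 8.6×10⁻⁶×89×425 + 17×10⁻⁶×89×575 = 1.195 mm.
Since the ends are fixed, an axial force P builds up, equal in every segment, with P · Σ Lᵢ/(AᵢEᵢ) = δ_free.
The series flexibility is Σ Lᵢ/(AᵢEᵢ) = 425/(950×114×10³) + 575/(1750×125×10³) = 6.553×10⁻⁶ mm/N.
P = 1.195 / 6.553×10⁻⁶ = 182400 N = 182.4 kN, tensile.
σ_{titanium alloy} = P / A = 182400 / 950 = 192 MPa.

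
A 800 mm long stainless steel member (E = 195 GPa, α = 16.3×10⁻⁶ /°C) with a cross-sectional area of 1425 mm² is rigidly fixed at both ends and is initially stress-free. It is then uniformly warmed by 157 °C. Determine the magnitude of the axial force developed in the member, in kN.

P ≈ 711 kN (compressive)

With zero net strain, σ = E·αΔT = 195 GPa × 16.3×10⁻⁶ × 157 = 499 MPa.
Then P = σA = 499 × 1425 mm² = 711.1 kN, compressive.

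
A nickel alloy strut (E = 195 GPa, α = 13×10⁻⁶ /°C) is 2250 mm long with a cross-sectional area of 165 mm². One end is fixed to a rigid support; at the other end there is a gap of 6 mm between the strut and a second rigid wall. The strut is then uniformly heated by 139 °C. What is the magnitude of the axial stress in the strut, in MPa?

σ ≈ 0 MPa

Free thermal elongation = αΔT L = 13×10⁻⁶ × 139 × 2250 = 4.066 mm.
This is smaller than the 6 mm clearance, so the strut expands freely without reaching the stop — the stress is zero.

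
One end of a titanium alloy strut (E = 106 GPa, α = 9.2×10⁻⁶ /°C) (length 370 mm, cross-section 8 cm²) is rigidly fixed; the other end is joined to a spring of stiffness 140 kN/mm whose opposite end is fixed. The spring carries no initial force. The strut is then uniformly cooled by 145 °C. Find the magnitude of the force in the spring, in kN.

If the spring were absent the strut would shorten by αΔT L = 9.2×10⁻⁶ × 145 × 370 = 0.4936 mm.
With a force P in the spring, the elastic change of the strut is PL/(AE) and that of the spring is P/k; compatibility requires their sum to equal δ_free.
So P = δ_free / [L/(AE) + 1/k] = 0.4936 / [ 370/(800×106×10³) + 1/(140×10³) ].
P = 0.4936 / 1.151×10⁻⁵ = 42900 N.

P ≈ 42.9 kN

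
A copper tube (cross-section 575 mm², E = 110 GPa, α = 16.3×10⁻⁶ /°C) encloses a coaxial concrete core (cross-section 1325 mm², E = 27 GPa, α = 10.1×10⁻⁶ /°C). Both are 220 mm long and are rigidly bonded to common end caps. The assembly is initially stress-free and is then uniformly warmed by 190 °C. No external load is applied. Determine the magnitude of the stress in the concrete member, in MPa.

Both members must finish at the same length. With the larger α, the copper tends to over-expand; the plates restrain it, putting the copper in compression and the concrete in tension. With no external load the two internal forces are equal and opposite, magnitude P.
Setting the final lengths equal and cancelling L: (α₁ − α₂)ΔT = P/(A₁E₁) + P/(A₂E₂).
|α₁ − α₂|·ΔT = 6.2×10⁻⁶ × 190 = 0.001178.
1/(A₁E₁) + 1/(A₂E₂) = 1/(575×110×10³) + 1/(1325×27×10³) = 4.376×10⁻⁸ N⁻¹.
P = 0.001178 / 4.376×10⁻⁸ = 26920 N = 26.92 kN.
σ_{concrete} = P/A₂ = 26920/1325 = 20.32 MPa, tensile.

σ ≈ 20.3 MPa (tensile)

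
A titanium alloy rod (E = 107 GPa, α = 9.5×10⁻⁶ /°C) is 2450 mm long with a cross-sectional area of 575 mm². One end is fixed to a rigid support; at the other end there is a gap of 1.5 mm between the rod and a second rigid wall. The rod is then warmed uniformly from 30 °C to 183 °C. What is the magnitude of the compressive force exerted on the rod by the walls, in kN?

P ≈ 51.8 kN

Free thermal elongation = αΔT L = 9.5×10⁻⁶ × 153 × 2450 = 3.561 mm.
This exceeds the 1.5 mm gap, so the wall pushes back. The portion of expansion that must be recovered elastically is δ_free − gap = 3.561 − 1.5 = 2.061 mm.
Compatibility: PL/(AE) = 2.061 mm, so σ = P/A = E × (2.061/2450) = 90.01 MPa.
Force on the wall = σA = 90.01 × 575 mm² = 51.76 kN.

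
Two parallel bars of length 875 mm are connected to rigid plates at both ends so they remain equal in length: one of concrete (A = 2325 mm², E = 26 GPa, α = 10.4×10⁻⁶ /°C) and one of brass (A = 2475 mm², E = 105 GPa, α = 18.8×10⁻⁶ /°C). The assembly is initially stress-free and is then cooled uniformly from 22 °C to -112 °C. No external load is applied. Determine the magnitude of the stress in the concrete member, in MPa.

σ ≈ 23.7 MPa (compressive)

Both members must finish at the same length. With the larger α, the brass tends to over-contract; the plates restrain it, putting the brass in tension and the concrete in compression. With no external load the two internal forces are equal and opposite, magnitude P.
Compatibility of the two members (thermal + elastic change equal): (α₁ − α₂)ΔT = P·[1/(A₁E₁) + 1/(A₂E₂)].
|α₁ − α₂|·ΔT = 8.4×10⁻⁶ × 134 = 0.001126.
1/(A₁E₁) + 1/(A₂E₂) = 1/(2325×26×10³) + 1/(2475×105×10³) = 2.039×10⁻⁸ N⁻¹.
P = 0.001126 / 2.039×10⁻⁸ = 55200 N = 55.2 kN.
σ_{concrete} = P/A₁ = 55200/2325 = 23.74 MPa, compressive.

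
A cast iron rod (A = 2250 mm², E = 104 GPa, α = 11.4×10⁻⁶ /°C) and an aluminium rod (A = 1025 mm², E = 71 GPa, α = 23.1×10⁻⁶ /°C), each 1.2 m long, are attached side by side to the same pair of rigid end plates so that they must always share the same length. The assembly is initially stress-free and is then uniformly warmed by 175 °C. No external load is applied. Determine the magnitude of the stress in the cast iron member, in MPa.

σ ≈ 50.5 MPa (tensile)

The aluminium has the larger α, so on heating it would change length more than the cast iron if both were free. The rigid plates force a common final length, so the aluminium is put into compression and the cast iron into tension, with equal and opposite forces P (no external load).
Equating the net (thermal + elastic) strains gives |α₁ − α₂|·ΔT = P·[1/(A₁E₁) + 1/(A₂E₂)].
|α₁ − α₂|·ΔT = 11.7×10⁻⁶ × 175 = 0.002047.
1/(A₁E₁) + 1/(A₂E₂) = 1/(2250×104×10³) + 1/(1025×71×10³) = 1.801×10⁻⁸ N⁻¹.
So P = 0.002047 / 1.801×10⁻⁸ = 113.7 kN.
σ_{cast iron} = P/A₁ = 113700/2250 = 50.51 MPa, tensile.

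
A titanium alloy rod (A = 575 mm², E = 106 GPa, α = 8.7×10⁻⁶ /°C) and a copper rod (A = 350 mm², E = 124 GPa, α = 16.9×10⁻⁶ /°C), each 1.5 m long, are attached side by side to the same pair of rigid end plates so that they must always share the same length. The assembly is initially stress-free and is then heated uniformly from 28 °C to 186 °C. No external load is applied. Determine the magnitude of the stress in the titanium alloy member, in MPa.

Equilibrium of a rigid end plate with no external load gives equal and opposite internal forces ±P in the two members. Since α_{copper} > α_{titanium alloy}, heating drives the copper into compression and the titanium alloy into tension.
Setting the final lengths equal and cancelling L: (α₁ − α₂)ΔT = P/(A₁E₁) + P/(A₂E₂).
|α₁ − α₂|·ΔT = 8.2×10⁻⁶ × 158 = 0.001296.
1/(A₁E₁) + 1/(A₂E₂) = 1/(575×106×10³) + 1/(350×124×10³) = 3.945×10⁻⁸ N⁻¹.
P = 0.001296 / 3.945×10⁻⁸ = 32840 N = 32.84 kN.
σ_{titanium alloy} = P/A₁ = 32840/575 = 57.12 MPa, tensile.

σ ≈ 57.1 MPa (tensile)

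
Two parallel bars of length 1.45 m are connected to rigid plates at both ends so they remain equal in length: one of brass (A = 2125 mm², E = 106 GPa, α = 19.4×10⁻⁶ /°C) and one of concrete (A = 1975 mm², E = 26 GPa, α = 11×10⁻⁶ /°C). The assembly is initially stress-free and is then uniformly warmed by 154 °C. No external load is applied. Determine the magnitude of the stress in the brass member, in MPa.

The brass has the larger α, so on heating it would change length more than the concrete if both were free. The rigid plates force a common final length, so the brass is put into compression and the concrete into tension, with equal and opposite forces P (no external load).
Equating the net (thermal + elastic) strains gives |α₁ − α₂|·ΔT = P·[1/(A₁E₁) + 1/(A₂E₂)].
|α₁ − α₂|·ΔT = 8.4×10⁻⁶ × 154 = 0.001294.
1/(A₁E₁) + 1/(A₂E₂) = 1/(2125×106×10³) + 1/(1975×26×10³) = 2.391×10⁻⁸ N⁻¹.
P = 0.001294 / 2.391×10⁻⁸ = 54090 N = 54.09 kN.
σ_{brass} = P/A₁ = 54090/2125 = 25.46 MPa, compressive.

σ ≈ 25.5 MPa (compressive)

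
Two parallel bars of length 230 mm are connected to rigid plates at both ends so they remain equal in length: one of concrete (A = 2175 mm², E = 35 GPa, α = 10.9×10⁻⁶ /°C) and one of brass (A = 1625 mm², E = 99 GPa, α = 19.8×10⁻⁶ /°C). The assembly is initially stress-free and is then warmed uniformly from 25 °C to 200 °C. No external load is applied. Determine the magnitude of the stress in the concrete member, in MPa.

Equilibrium of a rigid end plate with no external load gives equal and opposite internal forces ±P in the two members. Since α_{brass} > α_{concrete}, heating drives the brass into compression and the concrete into tension.
Setting the final lengths equal and cancelling L: (α₁ − α₂)ΔT = P/(A₁E₁) + P/(A₂E₂).
|α₁ − α₂|·ΔT = 8.9×10⁻⁶ × 175 = 0.001557.
1/(A₁E₁) + 1/(A₂E₂) = 1/(2175×35×10³) + 1/(1625×99×10³) = 1.935×10⁻⁸ N⁻¹.
P = 0.001557 / 1.935×10⁻⁸ = 80480 N = 80.48 kN.
σ_{concrete} = P/A₁ = 80480/2175 = 37 MPa, tensile.

σ ≈ 37 MPa (tensile)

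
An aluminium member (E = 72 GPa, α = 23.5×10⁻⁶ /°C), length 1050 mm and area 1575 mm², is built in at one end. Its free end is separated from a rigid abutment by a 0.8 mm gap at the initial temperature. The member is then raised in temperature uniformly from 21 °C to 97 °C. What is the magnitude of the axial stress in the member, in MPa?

If the wall were absent the member would grow by αΔT L = 23.5×10⁻⁶ × 76 × 1050 = 1.875 mm.
The gap closes (δ_free > 0.8 mm) and the wall then resists a further 1.875 − 0.8 = 1.075 mm of expansion.
Compatibility: PL/(AE) = 1.075 mm, so σ = P/A = E × (1.075/1050) = 73.73 MPa.

σ ≈ 73.7 MPa (compressive)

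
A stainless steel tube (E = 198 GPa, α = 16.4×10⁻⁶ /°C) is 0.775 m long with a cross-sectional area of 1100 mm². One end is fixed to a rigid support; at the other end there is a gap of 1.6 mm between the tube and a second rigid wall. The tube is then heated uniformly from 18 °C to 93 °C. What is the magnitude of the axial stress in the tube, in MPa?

σ ≈ 0 MPa

Unrestrained expansion: δ_free = αΔT L = 16.4×10⁻⁶ × 75 × 775 = 0.9532 mm.
Since δ_free = 0.953 mm is less than the 1.6 mm gap, the tube never touches the wall. No axial force develops.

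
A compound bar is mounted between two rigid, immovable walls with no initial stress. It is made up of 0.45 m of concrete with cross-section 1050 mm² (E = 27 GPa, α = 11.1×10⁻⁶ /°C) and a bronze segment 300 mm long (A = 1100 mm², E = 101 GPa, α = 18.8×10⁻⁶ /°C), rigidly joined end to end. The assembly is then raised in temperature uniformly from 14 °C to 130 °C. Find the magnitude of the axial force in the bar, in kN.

P ≈ 66.4 kN (compressive)

Free thermal expansion of the whole bar: Σ αᵢΔT Lᵢ = 11.1×10⁻⁶×116×450 + 18.8×10⁻⁶×116×300 = 1.234 mm.
The rigid supports impose zero overall length change; the single axial force P common to all segments must satisfy P Σ Lᵢ/(AᵢEᵢ) = δ_free.
Σ Lᵢ/(AᵢEᵢ) = 450/(1050×27×10³) + 300/(1100×101×10³) = 1.857×10⁻⁵ mm/N.
So P = 1.234 / 1.857×10⁻⁵ = 66.42 kN, compressive.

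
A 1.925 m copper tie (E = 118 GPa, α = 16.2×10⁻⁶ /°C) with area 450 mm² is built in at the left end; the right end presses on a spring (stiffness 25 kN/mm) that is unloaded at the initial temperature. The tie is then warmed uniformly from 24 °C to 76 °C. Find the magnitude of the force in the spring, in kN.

Free thermal expansion: δ_free = αΔT L = 16.2×10⁻⁶ × 52 × 1925 = 1.622 mm.
With a force P in the spring, the elastic change of the tie is PL/(AE) and that of the spring is P/k; compatibility requires their sum to equal δ_free.
P [ L/(AE) + 1/k ] = δ_free → P [ 1925/(450×118×10³) + 1/(25×10³) ] = 1.622.
P = 1.622 / 7.625×10⁻⁵ = 21270 N.

P ≈ 21.3 kN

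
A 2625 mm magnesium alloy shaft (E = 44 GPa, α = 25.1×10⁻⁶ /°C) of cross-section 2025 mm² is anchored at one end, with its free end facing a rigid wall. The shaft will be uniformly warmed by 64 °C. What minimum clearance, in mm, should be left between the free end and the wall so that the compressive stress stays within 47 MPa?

g ≈ 1.41 mm

With no wall the shaft would lengthen by αΔT L = 25.1×10⁻⁶ × 64 × 2625 = 4.217 mm.
At the allowable stress the elastic shortening the wall may impose is σL/E = 47 × 2625 / (44×10³) = 2.804 mm.
The gap must absorb the remainder: g_min = 4.217 − 2.804 = 1.413 mm.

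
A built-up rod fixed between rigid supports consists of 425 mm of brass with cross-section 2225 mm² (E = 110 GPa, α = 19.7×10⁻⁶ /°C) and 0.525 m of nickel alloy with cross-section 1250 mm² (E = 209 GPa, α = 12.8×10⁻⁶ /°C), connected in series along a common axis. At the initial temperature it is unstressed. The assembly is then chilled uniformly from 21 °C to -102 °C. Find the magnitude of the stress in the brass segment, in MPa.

σ ≈ 223 MPa (tensile)

Free thermal contraction of the whole bar: Σ αᵢΔT Lᵢ = 19.7×10⁻⁶×123×425 + 12.8×10⁻⁶×123×525 = 1.856 mm.
The rigid supports impose zero overall length change; the single axial force P common to all segments must satisfy P Σ Lᵢ/(AᵢEᵢ) = δ_free.
The series flexibility is Σ Lᵢ/(AᵢEᵢ) = 425/(2225×110×10³) + 525/(1250×209×10³) = 3.746×10⁻⁶ mm/N.
Hence P = δ_free / Σ(L/AE) = 1.856/3.746×10⁻⁶ = 495.6 kN (tensile).
σ_{brass} = P / A = 495600 / 2225 = 222.7 MPa.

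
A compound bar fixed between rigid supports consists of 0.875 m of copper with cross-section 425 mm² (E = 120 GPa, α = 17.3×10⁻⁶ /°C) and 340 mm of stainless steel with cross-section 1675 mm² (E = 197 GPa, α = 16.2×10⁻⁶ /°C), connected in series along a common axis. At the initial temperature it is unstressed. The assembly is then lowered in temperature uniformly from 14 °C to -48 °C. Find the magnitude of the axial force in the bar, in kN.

If the supports were absent, the total length change would be Σ αᵢΔT Lᵢ = 17.3×10⁻⁶×62×875 + 16.2×10⁻⁶×62×340 = 1.28 mm.
The rigid supports impose zero overall length change; the single axial force P common to all segments must satisfy P Σ Lᵢ/(AᵢEᵢ) = δ_free.
The series flexibility is Σ Lᵢ/(AᵢEᵢ) = 875/(425×120×10³) + 340/(1675×197×10³) = 1.819×10⁻⁵ mm/N.
P = 1.28 / 1.819×10⁻⁵ = 70380 N = 70.38 kN, tensile.

P ≈ 70.4 kN (tensile)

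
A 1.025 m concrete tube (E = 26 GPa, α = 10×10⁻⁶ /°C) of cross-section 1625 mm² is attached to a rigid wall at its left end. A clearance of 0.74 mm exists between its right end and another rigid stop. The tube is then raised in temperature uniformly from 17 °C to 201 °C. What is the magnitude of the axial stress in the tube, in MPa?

σ ≈ 29.1 MPa (compressive)

Free thermal elongation = αΔT L = 10×10⁻⁶ × 184 × 1025 = 1.886 mm.
This exceeds the 0.74 mm gap, so the wall pushes back. The portion of expansion that must be recovered elastically is δ_free − gap = 1.886 − 0.74 = 1.146 mm.
That suppressed elongation corresponds to σ = E·Δ/L = 26×10³ × 1.146/1025 = 29.07 MPa.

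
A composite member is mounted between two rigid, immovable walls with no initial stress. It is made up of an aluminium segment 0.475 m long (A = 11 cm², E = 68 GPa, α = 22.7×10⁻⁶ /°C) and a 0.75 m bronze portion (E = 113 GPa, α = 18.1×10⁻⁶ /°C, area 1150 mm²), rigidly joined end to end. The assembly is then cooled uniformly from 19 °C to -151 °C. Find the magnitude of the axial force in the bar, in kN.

With the walls removed the bar would change length by δ_free = Σ αᵢΔT Lᵢ = 22.7×10⁻⁶×170×475 + 18.1×10⁻⁶×170×750 = 4.141 mm.
The walls prevent any net length change, so an axial force P (same in every segment) develops. Compatibility: P · Σ Lᵢ/(AᵢEᵢ) = δ_free.
The series flexibility is Σ Lᵢ/(AᵢEᵢ) = 475/(1100×68×10³) + 750/(1150×113×10³) = 1.212×10⁻⁵ mm/N.
So P = 4.141 / 1.212×10⁻⁵ = 341.6 kN, tensile.

P ≈ 342 kN (tensile)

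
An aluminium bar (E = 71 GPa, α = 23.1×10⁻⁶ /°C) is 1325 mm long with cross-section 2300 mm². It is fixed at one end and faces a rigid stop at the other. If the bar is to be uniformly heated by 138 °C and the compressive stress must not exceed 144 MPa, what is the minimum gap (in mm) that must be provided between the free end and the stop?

g ≈ 1.54 mm

With no wall the bar would lengthen by αΔT L = 23.1×10⁻⁶ × 138 × 1325 = 4.224 mm.
A stress of 144 MPa corresponds to the wall pushing the bar back by σL/E = 144×1325/(71×10³) = 2.687 mm.
So the gap has to take up the difference, g_min = δ_free − σL/E = 4.224 − 2.687 = 1.537 mm.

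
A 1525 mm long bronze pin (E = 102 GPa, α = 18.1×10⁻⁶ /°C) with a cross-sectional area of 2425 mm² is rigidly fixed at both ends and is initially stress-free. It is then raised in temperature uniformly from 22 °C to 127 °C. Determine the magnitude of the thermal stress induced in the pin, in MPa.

σ ≈ 194 MPa (compressive)

With length fixed, the mechanical strain must cancel the thermal strain αΔT = 18.1×10⁻⁶ × 105 = 1900.5×10⁻⁶.
Hence σ = E·αΔT = 102×10³ × 1900.5×10⁻⁶ = 193.9 MPa, compressive.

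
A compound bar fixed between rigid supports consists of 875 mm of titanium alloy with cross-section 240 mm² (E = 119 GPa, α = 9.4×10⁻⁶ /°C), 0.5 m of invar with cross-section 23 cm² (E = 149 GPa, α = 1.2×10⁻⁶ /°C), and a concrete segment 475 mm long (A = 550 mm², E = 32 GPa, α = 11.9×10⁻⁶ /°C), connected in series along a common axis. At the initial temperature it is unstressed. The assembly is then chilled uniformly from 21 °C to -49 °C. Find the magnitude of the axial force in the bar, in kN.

P ≈ 17.2 kN (tensile)

If the supports were absent, the total length change would be Σ αᵢΔT Lᵢ = 9.4×10⁻⁶×70×875 + 1.2×10⁻⁶×70×500 + 11.9×10⁻⁶×70×475 = 1.013 mm.
The rigid supports impose zero overall length change; the single axial force P common to all segments must satisfy P Σ Lᵢ/(AᵢEᵢ) = δ_free.
The series flexibility is Σ Lᵢ/(AᵢEᵢ) = 875/(240×119×10³) + 500/(2300×149×10³) + 475/(550×32×10³) = 5.908×10⁻⁵ mm/N.
P = 1.013 / 5.908×10⁻⁵ = 17150 N = 17.15 kN, tensile.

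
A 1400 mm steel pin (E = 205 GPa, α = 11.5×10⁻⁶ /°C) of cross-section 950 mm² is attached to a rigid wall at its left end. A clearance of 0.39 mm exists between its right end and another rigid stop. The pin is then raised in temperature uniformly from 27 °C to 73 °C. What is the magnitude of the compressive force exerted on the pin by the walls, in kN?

Free thermal elongation = αΔT L = 11.5×10⁻⁶ × 46 × 1400 = 0.7406 mm.
This exceeds the 0.39 mm gap, so the wall pushes back. The portion of expansion that must be recovered elastically is δ_free − gap = 0.7406 − 0.39 = 0.3506 mm.
So σ = E(δ_free − g)/L = 205×10³ × 0.3506/1400 = 51.34 MPa.
Force on the wall = σA = 51.34 × 950 mm² = 48.77 kN.

P ≈ 48.8 kN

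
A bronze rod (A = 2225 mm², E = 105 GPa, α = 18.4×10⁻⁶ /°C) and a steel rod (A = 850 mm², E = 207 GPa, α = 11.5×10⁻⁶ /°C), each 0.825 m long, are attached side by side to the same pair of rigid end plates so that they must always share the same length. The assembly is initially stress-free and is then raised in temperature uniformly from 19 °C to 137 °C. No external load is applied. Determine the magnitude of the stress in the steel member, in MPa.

σ ≈ 96.1 MPa (tensile)

The bronze has the larger α, so on heating it would change length more than the steel if both were free. The rigid plates force a common final length, so the bronze is put into compression and the steel into tension, with equal and opposite forces P (no external load).
Equating the net (thermal + elastic) strains gives |α₁ − α₂|·ΔT = P·[1/(A₁E₁) + 1/(A₂E₂)].
|α₁ − α₂|·ΔT = 6.9×10⁻⁶ × 118 = 0.0008142.
1/(A₁E₁) + 1/(A₂E₂) = 1/(2225×105×10³) + 1/(850×207×10³) = 9.964×10⁻⁹ N⁻¹.
So P = 0.0008142 / 9.964×10⁻⁹ = 81.72 kN.
σ_{steel} = P/A₂ = 81720/850 = 96.14 MPa, tensile.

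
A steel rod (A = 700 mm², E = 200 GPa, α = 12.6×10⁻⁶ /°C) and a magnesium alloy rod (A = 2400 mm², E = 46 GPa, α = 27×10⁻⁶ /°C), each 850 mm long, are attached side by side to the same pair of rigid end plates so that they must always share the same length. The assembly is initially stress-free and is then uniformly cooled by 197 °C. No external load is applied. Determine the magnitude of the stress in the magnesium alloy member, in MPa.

Both members must finish at the same length. With the larger α, the magnesium alloy tends to over-contract; the plates restrain it, putting the magnesium alloy in tension and the steel in compression. With no external load the two internal forces are equal and opposite, magnitude P.
Equating the net (thermal + elastic) strains gives |α₁ − α₂|·ΔT = P·[1/(A₁E₁) + 1/(A₂E₂)].
|α₁ − α₂|·ΔT = 14.4×10⁻⁶ × 197 = 0.002837.
1/(A₁E₁) + 1/(A₂E₂) = 1/(700×200×10³) + 1/(2400×46×10³) = 1.62×10⁻⁸ N⁻¹.
P = 0.002837 / 1.62×10⁻⁸ = 175100 N = 175.1 kN.
σ_{magnesium alloy} = P/A₂ = 175100/2400 = 72.96 MPa, tensile.

σ ≈ 73 MPa (tensile)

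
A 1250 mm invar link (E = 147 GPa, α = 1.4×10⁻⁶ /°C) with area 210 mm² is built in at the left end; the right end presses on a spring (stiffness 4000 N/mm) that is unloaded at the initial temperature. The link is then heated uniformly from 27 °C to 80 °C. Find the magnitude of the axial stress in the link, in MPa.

σ ≈ 1.52 MPa (compressive)

If the spring were absent the link would lengthen by αΔT L = 1.4×10⁻⁶ × 53 × 1250 = 0.09275 mm.
With a force P in the spring, the elastic change of the link is PL/(AE) and that of the spring is P/k; compatibility requires their sum to equal δ_free.
P [ L/(AE) + 1/k ] = δ_free → P [ 1250/(210×147×10³) + 1/(4000) ] = 0.09275.
P = 0.09275 / 0.0002905 = 319.3 N.
σ = P/A = 319.3/210 = 1.52 MPa.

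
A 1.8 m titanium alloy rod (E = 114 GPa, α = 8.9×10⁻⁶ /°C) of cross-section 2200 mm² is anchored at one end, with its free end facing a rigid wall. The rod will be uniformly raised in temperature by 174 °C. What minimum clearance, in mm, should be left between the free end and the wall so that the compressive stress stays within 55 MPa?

g ≈ 1.92 mm

With no wall the rod would lengthen by αΔT L = 8.9×10⁻⁶ × 174 × 1800 = 2.787 mm.
At the allowable stress the elastic shortening the wall may impose is σL/E = 55 × 1800 / (114×10³) = 0.8684 mm.
So the gap has to take up the difference, g_min = δ_free − σL/E = 2.787 − 0.8684 = 1.919 mm.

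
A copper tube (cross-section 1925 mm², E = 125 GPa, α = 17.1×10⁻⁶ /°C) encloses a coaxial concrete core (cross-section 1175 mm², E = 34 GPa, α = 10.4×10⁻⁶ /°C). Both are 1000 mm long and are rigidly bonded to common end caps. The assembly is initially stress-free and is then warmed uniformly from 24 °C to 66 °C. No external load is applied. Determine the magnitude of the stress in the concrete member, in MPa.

Both members must finish at the same length. With the larger α, the copper tends to over-expand; the plates restrain it, putting the copper in compression and the concrete in tension. With no external load the two internal forces are equal and opposite, magnitude P.
Setting the final lengths equal and cancelling L: (α₁ − α₂)ΔT = P/(A₁E₁) + P/(A₂E₂).
|α₁ − α₂|·ΔT = 6.7×10⁻⁶ × 42 = 0.0002814.
1/(A₁E₁) + 1/(A₂E₂) = 1/(1925×125×10³) + 1/(1175×34×10³) = 2.919×10⁻⁸ N⁻¹.
P = 0.0002814 / 2.919×10⁻⁸ = 9641 N = 9.641 kN.
σ_{concrete} = P/A₂ = 9641/1175 = 8.205 MPa, tensile.

σ ≈ 8.21 MPa (tensile)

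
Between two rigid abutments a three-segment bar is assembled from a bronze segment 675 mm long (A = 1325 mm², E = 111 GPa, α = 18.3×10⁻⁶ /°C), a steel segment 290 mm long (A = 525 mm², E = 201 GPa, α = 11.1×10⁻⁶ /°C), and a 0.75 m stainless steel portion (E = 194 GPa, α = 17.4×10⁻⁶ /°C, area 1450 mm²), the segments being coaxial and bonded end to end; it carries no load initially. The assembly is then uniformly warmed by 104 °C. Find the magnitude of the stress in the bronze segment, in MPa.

σ ≈ 225 MPa (compressive)

If the supports were absent, the total length change would be Σ αᵢΔT Lᵢ = 18.3×10⁻⁶×104×675 + 11.1×10⁻⁶×104×290 + 17.4×10⁻⁶×104×750 = 2.977 mm.
The walls prevent any net length change, so an axial force P (same in every segment) develops. Compatibility: P · Σ Lᵢ/(AᵢEᵢ) = δ_free.
Σ Lᵢ/(AᵢEᵢ) = 675/(1325×111×10³) + 290/(525×201×10³) + 750/(1450×194×10³) = 1×10⁻⁵ mm/N.
Hence P = δ_free / Σ(L/AE) = 2.977/1×10⁻⁵ = 297.5 kN (compressive).
σ_{bronze} = P / A = 297500 / 1325 = 224.6 MPa.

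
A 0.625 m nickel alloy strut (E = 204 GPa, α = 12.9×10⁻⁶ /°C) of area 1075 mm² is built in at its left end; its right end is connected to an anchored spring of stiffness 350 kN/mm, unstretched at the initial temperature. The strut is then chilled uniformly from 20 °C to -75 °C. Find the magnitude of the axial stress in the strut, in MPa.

σ ≈ 125 MPa (tensile)

If the spring were absent the strut would shorten by αΔT L = 12.9×10⁻⁶ × 95 × 625 = 0.7659 mm.
With a force P in the spring, the elastic change of the strut is PL/(AE) and that of the spring is P/k; compatibility requires their sum to equal δ_free.
P [ L/(AE) + 1/k ] = δ_free → P [ 625/(1075×204×10³) + 1/(350×10³) ] = 0.7659.
P = 0.7659 / 5.707×10⁻⁶ = 134200 N.
σ = P/A = 134200/1075 = 124.8 MPa.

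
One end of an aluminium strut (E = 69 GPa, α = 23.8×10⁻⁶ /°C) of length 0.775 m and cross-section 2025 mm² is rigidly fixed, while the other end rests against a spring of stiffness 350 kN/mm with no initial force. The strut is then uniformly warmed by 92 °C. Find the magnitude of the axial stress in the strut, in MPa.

σ ≈ 99.7 MPa (compressive)

Free thermal expansion: δ_free = αΔT L = 23.8×10⁻⁶ × 92 × 775 = 1.697 mm.
With a force P in the spring, the elastic change of the strut is PL/(AE) and that of the spring is P/k; compatibility requires their sum to equal δ_free.
P [ L/(AE) + 1/k ] = δ_free → P [ 775/(2025×69×10³) + 1/(350×10³) ] = 1.697.
P = 1.697 / 8.404×10⁻⁶ = 201900 N.
σ = P/A = 201900/2025 = 99.72 MPa.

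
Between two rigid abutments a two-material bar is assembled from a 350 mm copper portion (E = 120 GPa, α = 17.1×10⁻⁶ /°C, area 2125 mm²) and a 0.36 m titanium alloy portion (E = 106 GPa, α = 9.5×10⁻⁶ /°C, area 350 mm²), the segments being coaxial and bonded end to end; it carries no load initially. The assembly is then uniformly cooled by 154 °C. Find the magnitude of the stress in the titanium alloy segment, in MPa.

Free thermal contraction of the whole bar: Σ αᵢΔT Lᵢ = 17.1×10⁻⁶×154×350 + 9.5×10⁻⁶×154×360 = 1.448 mm.
Since the ends are fixed, an axial force P builds up, equal in every segment, with P · Σ Lᵢ/(AᵢEᵢ) = δ_free.
Σ Lᵢ/(AᵢEᵢ) = 350/(2125×120×10³) + 360/(350×106×10³) = 1.108×10⁻⁵ mm/N.
P = 1.448 / 1.108×10⁻⁵ = 130800 N = 130.8 kN, tensile.
σ_{titanium alloy} = P / A = 130800 / 350 = 373.6 MPa.

σ ≈ 374 MPa (tensile)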